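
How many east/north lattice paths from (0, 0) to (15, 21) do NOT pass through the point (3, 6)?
Number of paths = 4107658320

Total paths from (0, 0) to (15, 21): C(36, 15) = 5567902560. Paths through (3, 6): (paths (0, 0) → (3, 6)) × (paths (3, 6) → (15, 21)) = C(9, 3) · C(27, 12) = 84 · 17383860 = 1460244240. Avoidance count = 5567902560 − 1460244240 = 4107658320.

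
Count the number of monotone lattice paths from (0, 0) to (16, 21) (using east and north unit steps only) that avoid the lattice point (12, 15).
Number of paths = 9225164070

Total paths from (0, 0) to (16, 21): C(37, 16) = 12875774670. Paths through (12, 15): (paths (0, 0) → (12, 15)) × (paths (12, 15) → (16, 21)) = C(27, 12) · C(10, 4) = 17383860 · 210 = 3650610600. Avoidance count = 12875774670 − 3650610600 = 9225164070.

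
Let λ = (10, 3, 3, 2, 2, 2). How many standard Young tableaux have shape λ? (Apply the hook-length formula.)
# SYT of shape (10, 3, 3, 2, 2, 2) = 292653504

Hook-length formula: f^λ = n! / Π hook(c), product over all cells c of the Young diagram. For λ = (10, 3, 3, 2, 2, 2), n = 22 boxes. Hook lengths by row (left-to-right, top-to-bottom): [15, 14, 10, 7, 6, 5, 4, 3, 2, 1]; [7, 6, 2]; [6, 5, 1]; [4, 3]; [3, 2]; [2, 1]. Product of hooks = 3840721920000. So f^λ = 22! / 3840721920000 = 1124000727777607680000 / 3840721920000 = 292653504.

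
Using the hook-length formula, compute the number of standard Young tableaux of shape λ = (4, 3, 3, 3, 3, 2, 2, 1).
# SYT of shape (4, 3, 3, 3, 3, 2, 2, 1) = 58786000

Hook-length formula: f^λ = n! / Π hook(c), product over all cells c of the Young diagram. For λ = (4, 3, 3, 3, 3, 2, 2, 1), n = 21 boxes. Hook lengths by row (left-to-right, top-to-bottom): [11, 9, 6, 1]; [9, 7, 4]; [8, 6, 3]; [7, 5, 2]; [6, 4, 1]; [4, 2]; [3, 1]; [1]. Product of hooks = 869100503040. So f^λ = 21! / 869100503040 = 51090942171709440000 / 869100503040 = 58786000.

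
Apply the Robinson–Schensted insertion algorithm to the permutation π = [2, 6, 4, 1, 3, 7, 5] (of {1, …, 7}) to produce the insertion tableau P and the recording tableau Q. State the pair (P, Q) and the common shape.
P = [1, 3, 5] / [2, 4, 7] / [6];  Q = [1, 2, 6] / [3, 5, 7] / [4];  common shape = (3, 3, 1)

Row-insert the values π_1, π_2, … into P one at a time, bumping the leftmost entry strictly greater than the inserted value down to the next row. The recording tableau Q records, in position (i, j), the step at which that cell was added to P.
  Insert 2 (step 1): P = [2];  Q = [1]
  Insert 6 (step 2): P = [2, 6];  Q = [1, 2]
  Insert 4 (step 3): P = [2, 4] / [6];  Q = [1, 2] / [3]
  Insert 1 (step 4): P = [1, 4] / [2] / [6];  Q = [1, 2] / [3] / [4]
  Insert 3 (step 5): P = [1, 3] / [2, 4] / [6];  Q = [1, 2] / [3, 5] / [4]
  Insert 7 (step 6): P = [1, 3, 7] / [2, 4] / [6];  Q = [1, 2, 6] / [3, 5] / [4]
  Insert 5 (step 7): P = [1, 3, 5] / [2, 4, 7] / [6];  Q = [1, 2, 6] / [3, 5, 7] / [4]
Final shape: (3, 3, 1).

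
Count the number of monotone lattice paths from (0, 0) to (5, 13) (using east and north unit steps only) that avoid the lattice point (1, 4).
Number of paths = 4993

Total paths from (0, 0) to (5, 13): C(18, 5) = 8568. Paths through (1, 4): (paths (0, 0) → (1, 4)) × (paths (1, 4) → (5, 13)) = C(5, 1) · C(13, 4) = 5 · 715 = 3575. Avoidance count = 8568 − 3575 = 4993.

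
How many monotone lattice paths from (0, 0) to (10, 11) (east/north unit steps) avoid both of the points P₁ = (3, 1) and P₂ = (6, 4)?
Number of paths = 232024

Inclusion–exclusion. Total paths: C(21, 10) = 352716. Through P₁: C(4, 3)·C(17, 7) = 77792. Through P₂: C(10, 6)·C(11, 4) = 69300. Since P₁ is strictly southwest of P₂, a monotone path through both must visit P₁ then P₂; paths through both = C(4, 3)·C(6, 3)·C(11, 4) = 26400. Avoid both = 352716 − 77792 − 69300 + 26400 = 232024.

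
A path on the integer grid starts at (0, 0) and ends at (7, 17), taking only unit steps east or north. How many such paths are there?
Number of paths = 346104

A monotone lattice path from (0, 0) to (7, 17) consists of 7 east steps and 17 north steps in some order, so it is determined by which 7 of the 24 steps are east. The count is C(24, 7) = 346104.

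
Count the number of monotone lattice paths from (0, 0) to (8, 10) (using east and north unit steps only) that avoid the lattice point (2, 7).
Number of paths = 40734

Total paths from (0, 0) to (8, 10): C(18, 8) = 43758. Paths through (2, 7): (paths (0, 0) → (2, 7)) × (paths (2, 7) → (8, 10)) = C(9, 2) · C(9, 6) = 36 · 84 = 3024. Avoidance count = 43758 − 3024 = 40734.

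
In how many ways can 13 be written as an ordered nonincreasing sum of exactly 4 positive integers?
p(13, 4 parts) = 18

Partitions of n into exactly k parts ↔ partitions of n − k into at most k parts (subtract 1 from each part). For n = 13, k = 4, the partitions are: 10+1+1+1, 9+2+1+1, 8+3+1+1, 8+2+2+1, 7+4+1+1, 7+3+2+1, 7+2+2+2, 6+5+1+1, 6+4+2+1, 6+3+3+1, 6+3+2+2, 5+5+2+1, 5+4+3+1, 5+4+2+2, 5+3+3+2, 4+4+4+1, 4+4+3+2, 4+3+3+3. Count = 18.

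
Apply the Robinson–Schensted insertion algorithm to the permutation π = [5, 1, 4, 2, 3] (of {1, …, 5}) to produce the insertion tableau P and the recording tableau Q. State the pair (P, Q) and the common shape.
P = [1, 2, 3] / [4] / [5];  Q = [1, 3, 5] / [2] / [4];  common shape = (3, 1, 1)

Row-insert the values π_1, π_2, … into P one at a time, bumping the leftmost entry strictly greater than the inserted value down to the next row. The recording tableau Q records, in position (i, j), the step at which that cell was added to P.
  Insert 5 (step 1): P = [5];  Q = [1]
  Insert 1 (step 2): P = [1] / [5];  Q = [1] / [2]
  Insert 4 (step 3): P = [1, 4] / [5];  Q = [1, 3] / [2]
  Insert 2 (step 4): P = [1, 2] / [4] / [5];  Q = [1, 3] / [2] / [4]
  Insert 3 (step 5): P = [1, 2, 3] / [4] / [5];  Q = [1, 3, 5] / [2] / [4]
Final shape: (3, 1, 1).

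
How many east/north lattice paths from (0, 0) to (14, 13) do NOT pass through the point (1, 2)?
Number of paths = 12569868

Total paths from (0, 0) to (14, 13): C(27, 14) = 20058300. Paths through (1, 2): (paths (0, 0) → (1, 2)) × (paths (1, 2) → (14, 13)) = C(3, 1) · C(24, 13) = 3 · 2496144 = 7488432. Avoidance count = 20058300 − 7488432 = 12569868.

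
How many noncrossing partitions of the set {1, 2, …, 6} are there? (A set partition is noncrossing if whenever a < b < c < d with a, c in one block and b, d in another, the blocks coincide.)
C_6 = 132

These noncrossing partitions are counted by the Catalan number C_n = (1/(n + 1)) · C(2n, n). For n = 6: C_6 = (1/7) · C(12, 6) = 924/7 = 132.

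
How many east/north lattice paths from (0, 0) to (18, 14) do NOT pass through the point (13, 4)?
Number of paths = 464288460

Total paths from (0, 0) to (18, 14): C(32, 18) = 471435600. Paths through (13, 4): (paths (0, 0) → (13, 4)) × (paths (13, 4) → (18, 14)) = C(17, 13) · C(15, 5) = 2380 · 3003 = 7147140. Avoidance count = 471435600 − 7147140 = 464288460.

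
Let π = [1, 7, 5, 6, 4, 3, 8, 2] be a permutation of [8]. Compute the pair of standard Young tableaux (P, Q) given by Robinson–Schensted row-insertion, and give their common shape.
P = [1, 2, 6, 8] / [3] / [4] / [5] / [7];  Q = [1, 2, 4, 7] / [3] / [5] / [6] / [8];  common shape = (4, 1, 1, 1, 1)

Row-insert the values π_1, π_2, … into P one at a time, bumping the leftmost entry strictly greater than the inserted value down to the next row. The recording tableau Q records, in position (i, j), the step at which that cell was added to P.
  Insert 1 (step 1): P = [1];  Q = [1]
  Insert 7 (step 2): P = [1, 7];  Q = [1, 2]
  Insert 5 (step 3): P = [1, 5] / [7];  Q = [1, 2] / [3]
  Insert 6 (step 4): P = [1, 5, 6] / [7];  Q = [1, 2, 4] / [3]
  Insert 4 (step 5): P = [1, 4, 6] / [5] / [7];  Q = [1, 2, 4] / [3] / [5]
  Insert 3 (step 6): P = [1, 3, 6] / [4] / [5] / [7];  Q = [1, 2, 4] / [3] / [5] / [6]
  Insert 8 (step 7): P = [1, 3, 6, 8] / [4] / [5] / [7];  Q = [1, 2, 4, 7] / [3] / [5] / [6]
  Insert 2 (step 8): P = [1, 2, 6, 8] / [3] / [4] / [5] / [7];  Q = [1, 2, 4, 7] / [3] / [5] / [6] / [8]
Final shape: (4, 1, 1, 1, 1).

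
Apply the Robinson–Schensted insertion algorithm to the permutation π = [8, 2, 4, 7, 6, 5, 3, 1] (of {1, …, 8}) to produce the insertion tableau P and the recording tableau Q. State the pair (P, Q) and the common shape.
P = [1, 3, 5] / [2] / [4] / [6] / [7] / [8];  Q = [1, 3, 4] / [2] / [5] / [6] / [7] / [8];  common shape = (3, 1, 1, 1, 1, 1)

Row-insert the values π_1, π_2, … into P one at a time, bumping the leftmost entry strictly greater than the inserted value down to the next row. The recording tableau Q records, in position (i, j), the step at which that cell was added to P.
  Insert 8 (step 1): P = [8];  Q = [1]
  Insert 2 (step 2): P = [2] / [8];  Q = [1] / [2]
  Insert 4 (step 3): P = [2, 4] / [8];  Q = [1, 3] / [2]
  Insert 7 (step 4): P = [2, 4, 7] / [8];  Q = [1, 3, 4] / [2]
  Insert 6 (step 5): P = [2, 4, 6] / [7] / [8];  Q = [1, 3, 4] / [2] / [5]
  Insert 5 (step 6): P = [2, 4, 5] / [6] / [7] / [8];  Q = [1, 3, 4] / [2] / [5] / [6]
  Insert 3 (step 7): P = [2, 3, 5] / [4] / [6] / [7] / [8];  Q = [1, 3, 4] / [2] / [5] / [6] / [7]
  Insert 1 (step 8): P = [1, 3, 5] / [2] / [4] / [6] / [7] / [8];  Q = [1, 3, 4] / [2] / [5] / [6] / [7] / [8]
Final shape: (3, 1, 1, 1, 1, 1).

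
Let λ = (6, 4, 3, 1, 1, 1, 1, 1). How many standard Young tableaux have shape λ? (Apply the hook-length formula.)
# SYT of shape (6, 4, 3, 1, 1, 1, 1, 1) = 6361740

Hook-length formula: f^λ = n! / Π hook(c), product over all cells c of the Young diagram. For λ = (6, 4, 3, 1, 1, 1, 1, 1), n = 18 boxes. Hook lengths by row (left-to-right, top-to-bottom): [13, 7, 6, 4, 2, 1]; [10, 4, 3, 1]; [8, 2, 1]; [5]; [4]; [3]; [2]; [1]. Product of hooks = 1006387200. So f^λ = 18! / 1006387200 = 6402373705728000 / 1006387200 = 6361740.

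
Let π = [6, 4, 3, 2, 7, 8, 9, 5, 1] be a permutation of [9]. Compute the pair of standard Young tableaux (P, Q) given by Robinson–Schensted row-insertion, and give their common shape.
P = [1, 5, 8, 9] / [2, 7] / [3] / [4] / [6];  Q = [1, 5, 6, 7] / [2, 8] / [3] / [4] / [9];  common shape = (4, 2, 1, 1, 1)

Row-insert the values π_1, π_2, … into P one at a time, bumping the leftmost entry strictly greater than the inserted value down to the next row. The recording tableau Q records, in position (i, j), the step at which that cell was added to P.
  Insert 6 (step 1): P = [6];  Q = [1]
  Insert 4 (step 2): P = [4] / [6];  Q = [1] / [2]
  Insert 3 (step 3): P = [3] / [4] / [6];  Q = [1] / [2] / [3]
  Insert 2 (step 4): P = [2] / [3] / [4] / [6];  Q = [1] / [2] / [3] / [4]
  Insert 7 (step 5): P = [2, 7] / [3] / [4] / [6];  Q = [1, 5] / [2] / [3] / [4]
  Insert 8 (step 6): P = [2, 7, 8] / [3] / [4] / [6];  Q = [1, 5, 6] / [2] / [3] / [4]
  Insert 9 (step 7): P = [2, 7, 8, 9] / [3] / [4] / [6];  Q = [1, 5, 6, 7] / [2] / [3] / [4]
  Insert 5 (step 8): P = [2, 5, 8, 9] / [3, 7] / [4] / [6];  Q = [1, 5, 6, 7] / [2, 8] / [3] / [4]
  Insert 1 (step 9): P = [1, 5, 8, 9] / [2, 7] / [3] / [4] / [6];  Q = [1, 5, 6, 7] / [2, 8] / [3] / [4] / [9]
Final shape: (4, 2, 1, 1, 1).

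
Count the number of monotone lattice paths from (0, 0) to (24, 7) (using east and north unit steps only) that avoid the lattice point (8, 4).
Number of paths = 2149920

Total paths from (0, 0) to (24, 7): C(31, 24) = 2629575. Paths through (8, 4): (paths (0, 0) → (8, 4)) × (paths (8, 4) → (24, 7)) = C(12, 8) · C(19, 16) = 495 · 969 = 479655. Avoidance count = 2629575 − 479655 = 2149920.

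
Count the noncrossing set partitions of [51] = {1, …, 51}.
C_51 = 7684785670514316385230816156

These noncrossing partitions are counted by the Catalan number C_n = (1/(n + 1)) · C(2n, n). For n = 51: C_51 = (1/52) · C(102, 51) = 399608854866744452032002440112/52 = 7684785670514316385230816156.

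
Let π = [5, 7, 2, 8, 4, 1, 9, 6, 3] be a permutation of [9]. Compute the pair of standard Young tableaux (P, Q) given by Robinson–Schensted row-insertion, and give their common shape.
P = [1, 3, 6, 9] / [2, 4, 8] / [5, 7];  Q = [1, 2, 4, 7] / [3, 5, 8] / [6, 9];  common shape = (4, 3, 2)

Row-insert the values π_1, π_2, … into P one at a time, bumping the leftmost entry strictly greater than the inserted value down to the next row. The recording tableau Q records, in position (i, j), the step at which that cell was added to P.
  Insert 5 (step 1): P = [5];  Q = [1]
  Insert 7 (step 2): P = [5, 7];  Q = [1, 2]
  Insert 2 (step 3): P = [2, 7] / [5];  Q = [1, 2] / [3]
  Insert 8 (step 4): P = [2, 7, 8] / [5];  Q = [1, 2, 4] / [3]
  Insert 4 (step 5): P = [2, 4, 8] / [5, 7];  Q = [1, 2, 4] / [3, 5]
  Insert 1 (step 6): P = [1, 4, 8] / [2, 7] / [5];  Q = [1, 2, 4] / [3, 5] / [6]
  Insert 9 (step 7): P = [1, 4, 8, 9] / [2, 7] / [5];  Q = [1, 2, 4, 7] / [3, 5] / [6]
  Insert 6 (step 8): P = [1, 4, 6, 9] / [2, 7, 8] / [5];  Q = [1, 2, 4, 7] / [3, 5, 8] / [6]
  Insert 3 (step 9): P = [1, 3, 6, 9] / [2, 4, 8] / [5, 7];  Q = [1, 2, 4, 7] / [3, 5, 8] / [6, 9]
Final shape: (4, 3, 2).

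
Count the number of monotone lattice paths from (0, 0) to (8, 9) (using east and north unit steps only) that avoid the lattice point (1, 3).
Number of paths = 17446

Total paths from (0, 0) to (8, 9): C(17, 8) = 24310. Paths through (1, 3): (paths (0, 0) → (1, 3)) × (paths (1, 3) → (8, 9)) = C(4, 1) · C(13, 7) = 4 · 1716 = 6864. Avoidance count = 24310 − 6864 = 17446.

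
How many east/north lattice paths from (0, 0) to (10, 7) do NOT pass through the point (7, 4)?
Number of paths = 12848

Total paths from (0, 0) to (10, 7): C(17, 10) = 19448. Paths through (7, 4): (paths (0, 0) → (7, 4)) × (paths (7, 4) → (10, 7)) = C(11, 7) · C(6, 3) = 330 · 20 = 6600. Avoidance count = 19448 − 6600 = 12848.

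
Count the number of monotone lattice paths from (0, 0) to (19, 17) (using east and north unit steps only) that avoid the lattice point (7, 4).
Number of paths = 6881397600

Total paths from (0, 0) to (19, 17): C(36, 19) = 8597496600. Paths through (7, 4): (paths (0, 0) → (7, 4)) × (paths (7, 4) → (19, 17)) = C(11, 7) · C(25, 12) = 330 · 5200300 = 1716099000. Avoidance count = 8597496600 − 1716099000 = 6881397600.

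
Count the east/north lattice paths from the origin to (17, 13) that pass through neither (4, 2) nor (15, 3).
Number of paths = 82275714

Inclusion–exclusion. Total paths: C(30, 17) = 119759850. Through P₁: C(6, 4)·C(24, 13) = 37442160. Through P₂: C(18, 15)·C(12, 2) = 53856. Since P₁ is strictly southwest of P₂, a monotone path through both must visit P₁ then P₂; paths through both = C(6, 4)·C(12, 11)·C(12, 2) = 11880. Avoid both = 119759850 − 37442160 − 53856 + 11880 = 82275714.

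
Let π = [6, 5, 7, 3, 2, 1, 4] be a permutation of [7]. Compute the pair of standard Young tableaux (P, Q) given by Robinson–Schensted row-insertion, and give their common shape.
P = [1, 4] / [2, 7] / [3] / [5] / [6];  Q = [1, 3] / [2, 7] / [4] / [5] / [6];  common shape = (2, 2, 1, 1, 1)

Row-insert the values π_1, π_2, … into P one at a time, bumping the leftmost entry strictly greater than the inserted value down to the next row. The recording tableau Q records, in position (i, j), the step at which that cell was added to P.
  Insert 6 (step 1): P = [6];  Q = [1]
  Insert 5 (step 2): P = [5] / [6];  Q = [1] / [2]
  Insert 7 (step 3): P = [5, 7] / [6];  Q = [1, 3] / [2]
  Insert 3 (step 4): P = [3, 7] / [5] / [6];  Q = [1, 3] / [2] / [4]
  Insert 2 (step 5): P = [2, 7] / [3] / [5] / [6];  Q = [1, 3] / [2] / [4] / [5]
  Insert 1 (step 6): P = [1, 7] / [2] / [3] / [5] / [6];  Q = [1, 3] / [2] / [4] / [5] / [6]
  Insert 4 (step 7): P = [1, 4] / [2, 7] / [3] / [5] / [6];  Q = [1, 3] / [2, 7] / [4] / [5] / [6]
Final shape: (2, 2, 1, 1, 1).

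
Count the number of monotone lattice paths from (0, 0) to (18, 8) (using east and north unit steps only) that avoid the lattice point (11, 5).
Number of paths = 1038115

Total paths from (0, 0) to (18, 8): C(26, 18) = 1562275. Paths through (11, 5): (paths (0, 0) → (11, 5)) × (paths (11, 5) → (18, 8)) = C(16, 11) · C(10, 7) = 4368 · 120 = 524160. Avoidance count = 1562275 − 524160 = 1038115.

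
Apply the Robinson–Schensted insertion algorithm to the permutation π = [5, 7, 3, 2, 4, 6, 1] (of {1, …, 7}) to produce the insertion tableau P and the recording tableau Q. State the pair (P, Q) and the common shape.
P = [1, 4, 6] / [2, 7] / [3] / [5];  Q = [1, 2, 6] / [3, 5] / [4] / [7];  common shape = (3, 2, 1, 1)

Row-insert the values π_1, π_2, … into P one at a time, bumping the leftmost entry strictly greater than the inserted value down to the next row. The recording tableau Q records, in position (i, j), the step at which that cell was added to P.
  Insert 5 (step 1): P = [5];  Q = [1]
  Insert 7 (step 2): P = [5, 7];  Q = [1, 2]
  Insert 3 (step 3): P = [3, 7] / [5];  Q = [1, 2] / [3]
  Insert 2 (step 4): P = [2, 7] / [3] / [5];  Q = [1, 2] / [3] / [4]
  Insert 4 (step 5): P = [2, 4] / [3, 7] / [5];  Q = [1, 2] / [3, 5] / [4]
  Insert 6 (step 6): P = [2, 4, 6] / [3, 7] / [5];  Q = [1, 2, 6] / [3, 5] / [4]
  Insert 1 (step 7): P = [1, 4, 6] / [2, 7] / [3] / [5];  Q = [1, 2, 6] / [3, 5] / [4] / [7]
Final shape: (3, 2, 1, 1).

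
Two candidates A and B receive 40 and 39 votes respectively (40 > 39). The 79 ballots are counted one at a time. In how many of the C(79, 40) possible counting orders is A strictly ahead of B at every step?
Strict-lead orderings = 680425371729975800390

Total orderings of the 79 votes with 40 for A: C(79, 40) = 53753604366668088230810. By the Bertrand ballot formula (Cycle Lemma / reflection principle), the number of orderings in which A is strictly ahead of B throughout is (p − q)/(p + q) · C(p + q, p) = (40 − 39)/(40 + 39) · 53753604366668088230810 = 680425371729975800390.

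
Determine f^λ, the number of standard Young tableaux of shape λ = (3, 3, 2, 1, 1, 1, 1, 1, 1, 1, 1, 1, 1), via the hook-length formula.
# SYT of shape (3, 3, 2, 1, 1, 1, 1, 1, 1, 1, 1, 1, 1) = 29172

Hook-length formula: f^λ = n! / Π hook(c), product over all cells c of the Young diagram. For λ = (3, 3, 2, 1, 1, 1, 1, 1, 1, 1, 1, 1, 1), n = 18 boxes. Hook lengths by row (left-to-right, top-to-bottom): [15, 4, 2]; [14, 3, 1]; [12, 1]; [10]; [9]; [8]; [7]; [6]; [5]; [4]; [3]; [2]; [1]. Product of hooks = 219469824000. So f^λ = 18! / 219469824000 = 6402373705728000 / 219469824000 = 29172.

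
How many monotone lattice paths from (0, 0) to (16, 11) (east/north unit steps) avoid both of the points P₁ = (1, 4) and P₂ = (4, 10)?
Number of paths = 12177622

Inclusion–exclusion. Total paths: C(27, 16) = 13037895. Through P₁: C(5, 1)·C(22, 15) = 852720. Through P₂: C(14, 4)·C(13, 12) = 13013. Since P₁ is strictly southwest of P₂, a monotone path through both must visit P₁ then P₂; paths through both = C(5, 1)·C(9, 3)·C(13, 12) = 5460. Avoid both = 13037895 − 852720 − 13013 + 5460 = 12177622.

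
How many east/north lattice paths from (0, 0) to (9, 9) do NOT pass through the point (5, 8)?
Number of paths = 42185

Total paths from (0, 0) to (9, 9): C(18, 9) = 48620. Paths through (5, 8): (paths (0, 0) → (5, 8)) × (paths (5, 8) → (9, 9)) = C(13, 5) · C(5, 4) = 1287 · 5 = 6435. Avoidance count = 48620 − 6435 = 42185.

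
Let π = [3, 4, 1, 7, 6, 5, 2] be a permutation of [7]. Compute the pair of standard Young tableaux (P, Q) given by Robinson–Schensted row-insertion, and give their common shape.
P = [1, 2, 5] / [3, 4] / [6] / [7];  Q = [1, 2, 4] / [3, 5] / [6] / [7];  common shape = (3, 2, 1, 1)

Row-insert the values π_1, π_2, … into P one at a time, bumping the leftmost entry strictly greater than the inserted value down to the next row. The recording tableau Q records, in position (i, j), the step at which that cell was added to P.
  Insert 3 (step 1): P = [3];  Q = [1]
  Insert 4 (step 2): P = [3, 4];  Q = [1, 2]
  Insert 1 (step 3): P = [1, 4] / [3];  Q = [1, 2] / [3]
  Insert 7 (step 4): P = [1, 4, 7] / [3];  Q = [1, 2, 4] / [3]
  Insert 6 (step 5): P = [1, 4, 6] / [3, 7];  Q = [1, 2, 4] / [3, 5]
  Insert 5 (step 6): P = [1, 4, 5] / [3, 6] / [7];  Q = [1, 2, 4] / [3, 5] / [6]
  Insert 2 (step 7): P = [1, 2, 5] / [3, 4] / [6] / [7];  Q = [1, 2, 4] / [3, 5] / [6] / [7]
Final shape: (3, 2, 1, 1).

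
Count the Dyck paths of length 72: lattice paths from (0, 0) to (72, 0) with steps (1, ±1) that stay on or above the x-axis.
C_36 = 11959798385860453492

These Dyck paths are counted by the Catalan number C_n = (1/(n + 1)) · C(2n, n). For n = 36: C_36 = (1/37) · C(72, 36) = 442512540276836779204/37 = 11959798385860453492.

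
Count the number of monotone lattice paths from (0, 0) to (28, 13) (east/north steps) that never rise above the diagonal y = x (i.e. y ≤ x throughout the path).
Number of paths = 9721421440

By the reflection principle (André's argument), the number of monotone paths to (28, 13) with n ≤ m that never go above y = x is C(41, 28) − C(41, 29) = 17620076360 − 7898654920 = 9721421440.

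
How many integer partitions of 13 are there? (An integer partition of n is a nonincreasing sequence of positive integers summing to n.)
p(13) = 101

Compute p(n) via the recurrence p(n, m) = p(n, m−1) + p(n−m, m), where p(n, m) counts partitions of n with all parts ≤ m and p(n) = p(n, n). The base cases are p(0, m) = 1 and p(n, 0) = 0 for n > 0. Filling the table yields p(13) = 101. (Euler's pentagonal recurrence is an alternative.)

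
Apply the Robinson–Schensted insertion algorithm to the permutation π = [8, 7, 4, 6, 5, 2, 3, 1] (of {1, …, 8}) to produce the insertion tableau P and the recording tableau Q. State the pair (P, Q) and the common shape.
P = [1, 3] / [2, 5] / [4] / [6] / [7] / [8];  Q = [1, 4] / [2, 7] / [3] / [5] / [6] / [8];  common shape = (2, 2, 1, 1, 1, 1)

Row-insert the values π_1, π_2, … into P one at a time, bumping the leftmost entry strictly greater than the inserted value down to the next row. The recording tableau Q records, in position (i, j), the step at which that cell was added to P.
  Insert 8 (step 1): P = [8];  Q = [1]
  Insert 7 (step 2): P = [7] / [8];  Q = [1] / [2]
  Insert 4 (step 3): P = [4] / [7] / [8];  Q = [1] / [2] / [3]
  Insert 6 (step 4): P = [4, 6] / [7] / [8];  Q = [1, 4] / [2] / [3]
  Insert 5 (step 5): P = [4, 5] / [6] / [7] / [8];  Q = [1, 4] / [2] / [3] / [5]
  Insert 2 (step 6): P = [2, 5] / [4] / [6] / [7] / [8];  Q = [1, 4] / [2] / [3] / [5] / [6]
  Insert 3 (step 7): P = [2, 3] / [4, 5] / [6] / [7] / [8];  Q = [1, 4] / [2, 7] / [3] / [5] / [6]
  Insert 1 (step 8): P = [1, 3] / [2, 5] / [4] / [6] / [7] / [8];  Q = [1, 4] / [2, 7] / [3] / [5] / [6] / [8]
Final shape: (2, 2, 1, 1, 1, 1).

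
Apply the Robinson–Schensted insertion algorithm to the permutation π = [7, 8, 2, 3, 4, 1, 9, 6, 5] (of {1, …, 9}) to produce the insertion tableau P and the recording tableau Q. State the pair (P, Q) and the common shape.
P = [1, 3, 4, 5] / [2, 6, 9] / [7, 8];  Q = [1, 2, 5, 7] / [3, 4, 8] / [6, 9];  common shape = (4, 3, 2)

Row-insert the values π_1, π_2, … into P one at a time, bumping the leftmost entry strictly greater than the inserted value down to the next row. The recording tableau Q records, in position (i, j), the step at which that cell was added to P.
  Insert 7 (step 1): P = [7];  Q = [1]
  Insert 8 (step 2): P = [7, 8];  Q = [1, 2]
  Insert 2 (step 3): P = [2, 8] / [7];  Q = [1, 2] / [3]
  Insert 3 (step 4): P = [2, 3] / [7, 8];  Q = [1, 2] / [3, 4]
  Insert 4 (step 5): P = [2, 3, 4] / [7, 8];  Q = [1, 2, 5] / [3, 4]
  Insert 1 (step 6): P = [1, 3, 4] / [2, 8] / [7];  Q = [1, 2, 5] / [3, 4] / [6]
  Insert 9 (step 7): P = [1, 3, 4, 9] / [2, 8] / [7];  Q = [1, 2, 5, 7] / [3, 4] / [6]
  Insert 6 (step 8): P = [1, 3, 4, 6] / [2, 8, 9] / [7];  Q = [1, 2, 5, 7] / [3, 4, 8] / [6]
  Insert 5 (step 9): P = [1, 3, 4, 5] / [2, 6, 9] / [7, 8];  Q = [1, 2, 5, 7] / [3, 4, 8] / [6, 9]
Final shape: (4, 3, 2).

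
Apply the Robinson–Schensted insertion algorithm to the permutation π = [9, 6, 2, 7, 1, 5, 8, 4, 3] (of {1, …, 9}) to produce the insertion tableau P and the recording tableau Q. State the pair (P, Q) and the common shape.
P = [1, 3, 8] / [2, 4] / [5, 7] / [6] / [9];  Q = [1, 4, 7] / [2, 6] / [3, 8] / [5] / [9];  common shape = (3, 2, 2, 1, 1)

Row-insert the values π_1, π_2, … into P one at a time, bumping the leftmost entry strictly greater than the inserted value down to the next row. The recording tableau Q records, in position (i, j), the step at which that cell was added to P.
  Insert 9 (step 1): P = [9];  Q = [1]
  Insert 6 (step 2): P = [6] / [9];  Q = [1] / [2]
  Insert 2 (step 3): P = [2] / [6] / [9];  Q = [1] / [2] / [3]
  Insert 7 (step 4): P = [2, 7] / [6] / [9];  Q = [1, 4] / [2] / [3]
  Insert 1 (step 5): P = [1, 7] / [2] / [6] / [9];  Q = [1, 4] / [2] / [3] / [5]
  Insert 5 (step 6): P = [1, 5] / [2, 7] / [6] / [9];  Q = [1, 4] / [2, 6] / [3] / [5]
  Insert 8 (step 7): P = [1, 5, 8] / [2, 7] / [6] / [9];  Q = [1, 4, 7] / [2, 6] / [3] / [5]
  Insert 4 (step 8): P = [1, 4, 8] / [2, 5] / [6, 7] / [9];  Q = [1, 4, 7] / [2, 6] / [3, 8] / [5]
  Insert 3 (step 9): P = [1, 3, 8] / [2, 4] / [5, 7] / [6] / [9];  Q = [1, 4, 7] / [2, 6] / [3, 8] / [5] / [9]
Final shape: (3, 2, 2, 1, 1).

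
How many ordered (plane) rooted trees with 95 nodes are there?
C_94 = 239993345518077005168915776623476723006280827488229600

These ordered rooted trees are counted by the Catalan number C_n = (1/(n + 1)) · C(2n, n). For n = 94: C_94 = (1/95) · C(188, 94) = 22799367824217315491046998779230288685596678611381812000/95 = 239993345518077005168915776623476723006280827488229600.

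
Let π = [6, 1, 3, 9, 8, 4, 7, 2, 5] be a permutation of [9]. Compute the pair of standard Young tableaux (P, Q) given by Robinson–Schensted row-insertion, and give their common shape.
P = [1, 2, 4, 5] / [3, 7] / [6, 8] / [9];  Q = [1, 3, 4, 7] / [2, 5] / [6, 9] / [8];  common shape = (4, 2, 2, 1)

Row-insert the values π_1, π_2, … into P one at a time, bumping the leftmost entry strictly greater than the inserted value down to the next row. The recording tableau Q records, in position (i, j), the step at which that cell was added to P.
  Insert 6 (step 1): P = [6];  Q = [1]
  Insert 1 (step 2): P = [1] / [6];  Q = [1] / [2]
  Insert 3 (step 3): P = [1, 3] / [6];  Q = [1, 3] / [2]
  Insert 9 (step 4): P = [1, 3, 9] / [6];  Q = [1, 3, 4] / [2]
  Insert 8 (step 5): P = [1, 3, 8] / [6, 9];  Q = [1, 3, 4] / [2, 5]
  Insert 4 (step 6): P = [1, 3, 4] / [6, 8] / [9];  Q = [1, 3, 4] / [2, 5] / [6]
  Insert 7 (step 7): P = [1, 3, 4, 7] / [6, 8] / [9];  Q = [1, 3, 4, 7] / [2, 5] / [6]
  Insert 2 (step 8): P = [1, 2, 4, 7] / [3, 8] / [6] / [9];  Q = [1, 3, 4, 7] / [2, 5] / [6] / [8]
  Insert 5 (step 9): P = [1, 2, 4, 5] / [3, 7] / [6, 8] / [9];  Q = [1, 3, 4, 7] / [2, 5] / [6, 9] / [8]
Final shape: (4, 2, 2, 1).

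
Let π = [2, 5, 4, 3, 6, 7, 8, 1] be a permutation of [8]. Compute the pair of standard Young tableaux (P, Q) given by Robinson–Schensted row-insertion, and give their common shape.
P = [1, 3, 6, 7, 8] / [2] / [4] / [5];  Q = [1, 2, 5, 6, 7] / [3] / [4] / [8];  common shape = (5, 1, 1, 1)

Row-insert the values π_1, π_2, … into P one at a time, bumping the leftmost entry strictly greater than the inserted value down to the next row. The recording tableau Q records, in position (i, j), the step at which that cell was added to P.
  Insert 2 (step 1): P = [2];  Q = [1]
  Insert 5 (step 2): P = [2, 5];  Q = [1, 2]
  Insert 4 (step 3): P = [2, 4] / [5];  Q = [1, 2] / [3]
  Insert 3 (step 4): P = [2, 3] / [4] / [5];  Q = [1, 2] / [3] / [4]
  Insert 6 (step 5): P = [2, 3, 6] / [4] / [5];  Q = [1, 2, 5] / [3] / [4]
  Insert 7 (step 6): P = [2, 3, 6, 7] / [4] / [5];  Q = [1, 2, 5, 6] / [3] / [4]
  Insert 8 (step 7): P = [2, 3, 6, 7, 8] / [4] / [5];  Q = [1, 2, 5, 6, 7] / [3] / [4]
  Insert 1 (step 8): P = [1, 3, 6, 7, 8] / [2] / [4] / [5];  Q = [1, 2, 5, 6, 7] / [3] / [4] / [8]
Final shape: (5, 1, 1, 1).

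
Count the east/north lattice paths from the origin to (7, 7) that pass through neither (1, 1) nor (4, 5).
Number of paths = 1024

Inclusion–exclusion. Total paths: C(14, 7) = 3432. Through P₁: C(2, 1)·C(12, 6) = 1848. Through P₂: C(9, 4)·C(5, 3) = 1260. Since P₁ is strictly southwest of P₂, a monotone path through both must visit P₁ then P₂; paths through both = C(2, 1)·C(7, 3)·C(5, 3) = 700. Avoid both = 3432 − 1848 − 1260 + 700 = 1024.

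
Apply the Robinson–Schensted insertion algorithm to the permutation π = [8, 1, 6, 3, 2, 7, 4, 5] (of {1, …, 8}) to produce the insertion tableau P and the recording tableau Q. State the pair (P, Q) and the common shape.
P = [1, 2, 4, 5] / [3, 7] / [6] / [8];  Q = [1, 3, 6, 8] / [2, 7] / [4] / [5];  common shape = (4, 2, 1, 1)

Row-insert the values π_1, π_2, … into P one at a time, bumping the leftmost entry strictly greater than the inserted value down to the next row. The recording tableau Q records, in position (i, j), the step at which that cell was added to P.
  Insert 8 (step 1): P = [8];  Q = [1]
  Insert 1 (step 2): P = [1] / [8];  Q = [1] / [2]
  Insert 6 (step 3): P = [1, 6] / [8];  Q = [1, 3] / [2]
  Insert 3 (step 4): P = [1, 3] / [6] / [8];  Q = [1, 3] / [2] / [4]
  Insert 2 (step 5): P = [1, 2] / [3] / [6] / [8];  Q = [1, 3] / [2] / [4] / [5]
  Insert 7 (step 6): P = [1, 2, 7] / [3] / [6] / [8];  Q = [1, 3, 6] / [2] / [4] / [5]
  Insert 4 (step 7): P = [1, 2, 4] / [3, 7] / [6] / [8];  Q = [1, 3, 6] / [2, 7] / [4] / [5]
  Insert 5 (step 8): P = [1, 2, 4, 5] / [3, 7] / [6] / [8];  Q = [1, 3, 6, 8] / [2, 7] / [4] / [5]
Final shape: (4, 2, 1, 1).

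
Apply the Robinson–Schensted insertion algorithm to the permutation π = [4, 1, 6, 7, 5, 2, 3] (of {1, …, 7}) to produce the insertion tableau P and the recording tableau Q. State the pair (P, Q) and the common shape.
P = [1, 2, 3] / [4, 5, 7] / [6];  Q = [1, 3, 4] / [2, 5, 7] / [6];  common shape = (3, 3, 1)

Row-insert the values π_1, π_2, … into P one at a time, bumping the leftmost entry strictly greater than the inserted value down to the next row. The recording tableau Q records, in position (i, j), the step at which that cell was added to P.
  Insert 4 (step 1): P = [4];  Q = [1]
  Insert 1 (step 2): P = [1] / [4];  Q = [1] / [2]
  Insert 6 (step 3): P = [1, 6] / [4];  Q = [1, 3] / [2]
  Insert 7 (step 4): P = [1, 6, 7] / [4];  Q = [1, 3, 4] / [2]
  Insert 5 (step 5): P = [1, 5, 7] / [4, 6];  Q = [1, 3, 4] / [2, 5]
  Insert 2 (step 6): P = [1, 2, 7] / [4, 5] / [6];  Q = [1, 3, 4] / [2, 5] / [6]
  Insert 3 (step 7): P = [1, 2, 3] / [4, 5, 7] / [6];  Q = [1, 3, 4] / [2, 5, 7] / [6]
Final shape: (3, 3, 1).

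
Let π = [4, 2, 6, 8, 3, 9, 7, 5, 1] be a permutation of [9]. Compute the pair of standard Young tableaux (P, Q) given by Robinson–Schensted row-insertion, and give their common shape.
P = [1, 3, 5, 9] / [2, 6, 7] / [4] / [8];  Q = [1, 3, 4, 6] / [2, 5, 7] / [8] / [9];  common shape = (4, 3, 1, 1)

Row-insert the values π_1, π_2, … into P one at a time, bumping the leftmost entry strictly greater than the inserted value down to the next row. The recording tableau Q records, in position (i, j), the step at which that cell was added to P.
  Insert 4 (step 1): P = [4];  Q = [1]
  Insert 2 (step 2): P = [2] / [4];  Q = [1] / [2]
  Insert 6 (step 3): P = [2, 6] / [4];  Q = [1, 3] / [2]
  Insert 8 (step 4): P = [2, 6, 8] / [4];  Q = [1, 3, 4] / [2]
  Insert 3 (step 5): P = [2, 3, 8] / [4, 6];  Q = [1, 3, 4] / [2, 5]
  Insert 9 (step 6): P = [2, 3, 8, 9] / [4, 6];  Q = [1, 3, 4, 6] / [2, 5]
  Insert 7 (step 7): P = [2, 3, 7, 9] / [4, 6, 8];  Q = [1, 3, 4, 6] / [2, 5, 7]
  Insert 5 (step 8): P = [2, 3, 5, 9] / [4, 6, 7] / [8];  Q = [1, 3, 4, 6] / [2, 5, 7] / [8]
  Insert 1 (step 9): P = [1, 3, 5, 9] / [2, 6, 7] / [4] / [8];  Q = [1, 3, 4, 6] / [2, 5, 7] / [8] / [9]
Final shape: (4, 3, 1, 1).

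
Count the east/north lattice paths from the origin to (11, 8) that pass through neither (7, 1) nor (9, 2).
Number of paths = 72074

Inclusion–exclusion. Total paths: C(19, 11) = 75582. Through P₁: C(8, 7)·C(11, 4) = 2640. Through P₂: C(11, 9)·C(8, 2) = 1540. Since P₁ is strictly southwest of P₂, a monotone path through both must visit P₁ then P₂; paths through both = C(8, 7)·C(3, 2)·C(8, 2) = 672. Avoid both = 75582 − 2640 − 1540 + 672 = 72074.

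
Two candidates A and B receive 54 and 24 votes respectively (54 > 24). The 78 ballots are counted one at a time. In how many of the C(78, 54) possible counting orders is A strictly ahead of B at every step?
Strict-lead orderings = 30409802841532845500

Total orderings of the 78 votes with 54 for A: C(78, 54) = 79065487387985398300. By the Bertrand ballot formula (Cycle Lemma / reflection principle), the number of orderings in which A is strictly ahead of B throughout is (p − q)/(p + q) · C(p + q, p) = (54 − 24)/(54 + 24) · 79065487387985398300 = 30409802841532845500.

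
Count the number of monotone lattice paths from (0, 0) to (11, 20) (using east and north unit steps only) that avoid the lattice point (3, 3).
Number of paths = 63040815

Total paths from (0, 0) to (11, 20): C(31, 11) = 84672315. Paths through (3, 3): (paths (0, 0) → (3, 3)) × (paths (3, 3) → (11, 20)) = C(6, 3) · C(25, 8) = 20 · 1081575 = 21631500. Avoidance count = 84672315 − 21631500 = 63040815.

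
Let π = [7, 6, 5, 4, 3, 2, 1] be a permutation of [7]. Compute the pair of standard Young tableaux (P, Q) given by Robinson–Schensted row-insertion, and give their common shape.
P = [1] / [2] / [3] / [4] / [5] / [6] / [7];  Q = [1] / [2] / [3] / [4] / [5] / [6] / [7];  common shape = (1, 1, 1, 1, 1, 1, 1)

Row-insert the values π_1, π_2, … into P one at a time, bumping the leftmost entry strictly greater than the inserted value down to the next row. The recording tableau Q records, in position (i, j), the step at which that cell was added to P.
  Insert 7 (step 1): P = [7];  Q = [1]
  Insert 6 (step 2): P = [6] / [7];  Q = [1] / [2]
  Insert 5 (step 3): P = [5] / [6] / [7];  Q = [1] / [2] / [3]
  Insert 4 (step 4): P = [4] / [5] / [6] / [7];  Q = [1] / [2] / [3] / [4]
  Insert 3 (step 5): P = [3] / [4] / [5] / [6] / [7];  Q = [1] / [2] / [3] / [4] / [5]
  Insert 2 (step 6): P = [2] / [3] / [4] / [5] / [6] / [7];  Q = [1] / [2] / [3] / [4] / [5] / [6]
  Insert 1 (step 7): P = [1] / [2] / [3] / [4] / [5] / [6] / [7];  Q = [1] / [2] / [3] / [4] / [5] / [6] / [7]
Final shape: (1, 1, 1, 1, 1, 1, 1).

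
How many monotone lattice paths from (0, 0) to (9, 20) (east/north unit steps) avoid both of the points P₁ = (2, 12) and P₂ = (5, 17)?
Number of paths = 8686090

Inclusion–exclusion. Total paths: C(29, 9) = 10015005. Through P₁: C(14, 2)·C(15, 7) = 585585. Through P₂: C(22, 5)·C(7, 4) = 921690. Since P₁ is strictly southwest of P₂, a monotone path through both must visit P₁ then P₂; paths through both = C(14, 2)·C(8, 3)·C(7, 4) = 178360. Avoid both = 10015005 − 585585 − 921690 + 178360 = 8686090.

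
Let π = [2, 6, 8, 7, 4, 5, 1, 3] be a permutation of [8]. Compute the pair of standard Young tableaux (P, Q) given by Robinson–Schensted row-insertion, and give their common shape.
P = [1, 3, 5] / [2, 4] / [6, 7] / [8];  Q = [1, 2, 3] / [4, 6] / [5, 8] / [7];  common shape = (3, 2, 2, 1)

Row-insert the values π_1, π_2, … into P one at a time, bumping the leftmost entry strictly greater than the inserted value down to the next row. The recording tableau Q records, in position (i, j), the step at which that cell was added to P.
  Insert 2 (step 1): P = [2];  Q = [1]
  Insert 6 (step 2): P = [2, 6];  Q = [1, 2]
  Insert 8 (step 3): P = [2, 6, 8];  Q = [1, 2, 3]
  Insert 7 (step 4): P = [2, 6, 7] / [8];  Q = [1, 2, 3] / [4]
  Insert 4 (step 5): P = [2, 4, 7] / [6] / [8];  Q = [1, 2, 3] / [4] / [5]
  Insert 5 (step 6): P = [2, 4, 5] / [6, 7] / [8];  Q = [1, 2, 3] / [4, 6] / [5]
  Insert 1 (step 7): P = [1, 4, 5] / [2, 7] / [6] / [8];  Q = [1, 2, 3] / [4, 6] / [5] / [7]
  Insert 3 (step 8): P = [1, 3, 5] / [2, 4] / [6, 7] / [8];  Q = [1, 2, 3] / [4, 6] / [5, 8] / [7]
Final shape: (3, 2, 2, 1).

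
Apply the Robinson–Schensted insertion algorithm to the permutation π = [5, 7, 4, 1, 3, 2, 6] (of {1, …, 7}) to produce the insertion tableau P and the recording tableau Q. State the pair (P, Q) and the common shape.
P = [1, 2, 6] / [3, 7] / [4] / [5];  Q = [1, 2, 7] / [3, 5] / [4] / [6];  common shape = (3, 2, 1, 1)

Row-insert the values π_1, π_2, … into P one at a time, bumping the leftmost entry strictly greater than the inserted value down to the next row. The recording tableau Q records, in position (i, j), the step at which that cell was added to P.
  Insert 5 (step 1): P = [5];  Q = [1]
  Insert 7 (step 2): P = [5, 7];  Q = [1, 2]
  Insert 4 (step 3): P = [4, 7] / [5];  Q = [1, 2] / [3]
  Insert 1 (step 4): P = [1, 7] / [4] / [5];  Q = [1, 2] / [3] / [4]
  Insert 3 (step 5): P = [1, 3] / [4, 7] / [5];  Q = [1, 2] / [3, 5] / [4]
  Insert 2 (step 6): P = [1, 2] / [3, 7] / [4] / [5];  Q = [1, 2] / [3, 5] / [4] / [6]
  Insert 6 (step 7): P = [1, 2, 6] / [3, 7] / [4] / [5];  Q = [1, 2, 7] / [3, 5] / [4] / [6]
Final shape: (3, 2, 1, 1).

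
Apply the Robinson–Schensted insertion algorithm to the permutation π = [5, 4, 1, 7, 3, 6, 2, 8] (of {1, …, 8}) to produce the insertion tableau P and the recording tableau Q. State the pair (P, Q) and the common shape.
P = [1, 2, 6, 8] / [3, 7] / [4] / [5];  Q = [1, 4, 6, 8] / [2, 5] / [3] / [7];  common shape = (4, 2, 1, 1)

Row-insert the values π_1, π_2, … into P one at a time, bumping the leftmost entry strictly greater than the inserted value down to the next row. The recording tableau Q records, in position (i, j), the step at which that cell was added to P.
  Insert 5 (step 1): P = [5];  Q = [1]
  Insert 4 (step 2): P = [4] / [5];  Q = [1] / [2]
  Insert 1 (step 3): P = [1] / [4] / [5];  Q = [1] / [2] / [3]
  Insert 7 (step 4): P = [1, 7] / [4] / [5];  Q = [1, 4] / [2] / [3]
  Insert 3 (step 5): P = [1, 3] / [4, 7] / [5];  Q = [1, 4] / [2, 5] / [3]
  Insert 6 (step 6): P = [1, 3, 6] / [4, 7] / [5];  Q = [1, 4, 6] / [2, 5] / [3]
  Insert 2 (step 7): P = [1, 2, 6] / [3, 7] / [4] / [5];  Q = [1, 4, 6] / [2, 5] / [3] / [7]
  Insert 8 (step 8): P = [1, 2, 6, 8] / [3, 7] / [4] / [5];  Q = [1, 4, 6, 8] / [2, 5] / [3] / [7]
Final shape: (4, 2, 1, 1).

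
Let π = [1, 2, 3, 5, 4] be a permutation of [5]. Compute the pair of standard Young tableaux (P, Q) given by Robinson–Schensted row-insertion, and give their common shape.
P = [1, 2, 3, 4] / [5];  Q = [1, 2, 3, 4] / [5];  common shape = (4, 1)

Row-insert the values π_1, π_2, … into P one at a time, bumping the leftmost entry strictly greater than the inserted value down to the next row. The recording tableau Q records, in position (i, j), the step at which that cell was added to P.
  Insert 1 (step 1): P = [1];  Q = [1]
  Insert 2 (step 2): P = [1, 2];  Q = [1, 2]
  Insert 3 (step 3): P = [1, 2, 3];  Q = [1, 2, 3]
  Insert 5 (step 4): P = [1, 2, 3, 5];  Q = [1, 2, 3, 4]
  Insert 4 (step 5): P = [1, 2, 3, 4] / [5];  Q = [1, 2, 3, 4] / [5]
Final shape: (4, 1).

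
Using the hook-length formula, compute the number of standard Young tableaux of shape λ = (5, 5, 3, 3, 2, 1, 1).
# SYT of shape (5, 5, 3, 3, 2, 1, 1) = 136047600

Hook-length formula: f^λ = n! / Π hook(c), product over all cells c of the Young diagram. For λ = (5, 5, 3, 3, 2, 1, 1), n = 20 boxes. Hook lengths by row (left-to-right, top-to-bottom): [11, 8, 6, 3, 2]; [10, 7, 5, 2, 1]; [7, 4, 2]; [6, 3, 1]; [4, 1]; [2]; [1]. Product of hooks = 17882726400. So f^λ = 20! / 17882726400 = 2432902008176640000 / 17882726400 = 136047600.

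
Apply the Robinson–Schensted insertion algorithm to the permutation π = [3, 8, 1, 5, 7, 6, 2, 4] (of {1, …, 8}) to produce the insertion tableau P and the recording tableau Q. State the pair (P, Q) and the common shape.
P = [1, 2, 4] / [3, 5, 6] / [7] / [8];  Q = [1, 2, 5] / [3, 4, 8] / [6] / [7];  common shape = (3, 3, 1, 1)

Row-insert the values π_1, π_2, … into P one at a time, bumping the leftmost entry strictly greater than the inserted value down to the next row. The recording tableau Q records, in position (i, j), the step at which that cell was added to P.
  Insert 3 (step 1): P = [3];  Q = [1]
  Insert 8 (step 2): P = [3, 8];  Q = [1, 2]
  Insert 1 (step 3): P = [1, 8] / [3];  Q = [1, 2] / [3]
  Insert 5 (step 4): P = [1, 5] / [3, 8];  Q = [1, 2] / [3, 4]
  Insert 7 (step 5): P = [1, 5, 7] / [3, 8];  Q = [1, 2, 5] / [3, 4]
  Insert 6 (step 6): P = [1, 5, 6] / [3, 7] / [8];  Q = [1, 2, 5] / [3, 4] / [6]
  Insert 2 (step 7): P = [1, 2, 6] / [3, 5] / [7] / [8];  Q = [1, 2, 5] / [3, 4] / [6] / [7]
  Insert 4 (step 8): P = [1, 2, 4] / [3, 5, 6] / [7] / [8];  Q = [1, 2, 5] / [3, 4, 8] / [6] / [7]
Final shape: (3, 3, 1, 1).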